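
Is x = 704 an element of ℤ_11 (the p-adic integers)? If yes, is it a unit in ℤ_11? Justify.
x ∈ ℤ_11 but not a unit; v_11(x) = 1 > 0

ℤ_11 = {x ∈ ℚ_11 : v_11(x) ≥ 0} and ℤ_11^× = {x ∈ ℤ_11 : v_11(x) = 0}. Here v_11(704) = v_11(num) − v_11(den) = 1; compare against these criteria.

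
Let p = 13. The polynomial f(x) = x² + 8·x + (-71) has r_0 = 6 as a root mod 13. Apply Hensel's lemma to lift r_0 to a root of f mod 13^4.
r_3 = 6233 (mod 28561)

Hensel: r_{i+1} = r_i − f(r_i)·(f′(r_i))^{-1} mod 13^{i+2}, f′(x) = 2x + 8. Iterate:
  r_0 = 6 (mod 13)
  r_1 = 149 (mod 169)
  r_2 = 1839 (mod 2197)
  r_3 = 6233 (mod 28561)
Final: r = 6233 satisfies f(r) ≡ 0 mod 13^4.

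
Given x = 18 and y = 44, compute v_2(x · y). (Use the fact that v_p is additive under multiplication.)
v_2(792) = 3

v_p(x) = 1 (factor: 18 = 2^1 · 9); v_p(y) = 2 (factor: 44 = 2^2 · 11). Additivity: v_p(xy) = v_p(x) + v_p(y) = 1 + 2 = 3. (Direct check: xy = 792 = 2^3 · (99).)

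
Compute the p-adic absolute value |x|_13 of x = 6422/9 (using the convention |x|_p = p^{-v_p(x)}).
|6422/9|_13 = 1/169

Step 1 — compute v_13(x) by factoring powers of 13 out of the numerator and denominator: v_13(6422/9) = 2. Step 2 — apply |x|_p = p^{-v_p(x)} = 13^{-2} = 1/169.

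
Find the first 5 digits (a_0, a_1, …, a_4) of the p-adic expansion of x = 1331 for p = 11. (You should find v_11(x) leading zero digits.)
(a_0, …, a_4) = (0, 0, 0, 1, 0)

v_11(1331) = 3, so a_0 = ... = a_2 = 0. Factor out: x = 11^3 · u with u = 1 a unit in ℤ_11. Expand u iteratively via a_{v+i} = u_i mod 11, u_{i+1} = (u_i − a_{v+i})/11:
  u_0 = 1;  a_3 = 1;  u_1 = (u_0 − 1)/11 = 0
  u_1 = 0;  a_4 = 0;  u_2 = (u_1 − 0)/11 = 0
Digits: (0, 0, 0, 1, 0).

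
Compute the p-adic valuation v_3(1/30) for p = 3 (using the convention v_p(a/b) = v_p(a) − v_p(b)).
v_3(1/30) = -1

Factor powers of 3 from the numerator and denominator of the reduced fraction: 1 = 3^0 · 1 and 30 = 3^1 · 10. Apply v_p(a/b) = v_p(a) − v_p(b): v_3(1/30) = 0 − 1 = -1.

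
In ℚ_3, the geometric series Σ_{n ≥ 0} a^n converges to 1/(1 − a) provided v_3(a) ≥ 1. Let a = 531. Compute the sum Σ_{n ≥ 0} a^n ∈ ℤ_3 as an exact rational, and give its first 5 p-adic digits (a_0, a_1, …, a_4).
Σ a^n = 1/(1 − a) = -1/530;  first 5 digits = (1, 0, 2, 1, 1)

v_3(a) = 2 ≥ 1, so the series converges in ℤ_3 to 1/(1 − a) = 1/(1 − 531) = -1/530. Expand this rational in ℤ_3: compute digits iteratively via d_i = x_i mod 3, x_{i+1} = (x_i − d_i)/3. The first 5 digits are (1, 0, 2, 1, 1).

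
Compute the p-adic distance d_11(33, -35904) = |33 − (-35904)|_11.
d_11(33, -35904) = 1/1331

Step 1 — x − y = 33 − (-35904) = 35937. Step 2 — v_11(35937) = 3 (factor: 35937 = (11^3 · 27); the sign does not affect v_p). Step 3 — |x − y|_11 = 11^{-3} = 1/1331.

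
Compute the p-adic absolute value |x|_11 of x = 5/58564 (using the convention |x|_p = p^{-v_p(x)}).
|5/58564|_11 = 14641

Step 1 — compute v_11(x) by factoring powers of 11 out of the numerator and denominator: v_11(5/58564) = -4. Step 2 — apply |x|_p = p^{-v_p(x)} = 11^{4} = 14641.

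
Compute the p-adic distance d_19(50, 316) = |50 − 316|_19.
d_19(50, 316) = 1/19

Step 1 — x − y = 50 − 316 = -266. Step 2 — v_19(-266) = 1 (factor: -266 = −(19^1 · 14); the sign does not affect v_p). Step 3 — |x − y|_19 = 19^{-1} = 1/19.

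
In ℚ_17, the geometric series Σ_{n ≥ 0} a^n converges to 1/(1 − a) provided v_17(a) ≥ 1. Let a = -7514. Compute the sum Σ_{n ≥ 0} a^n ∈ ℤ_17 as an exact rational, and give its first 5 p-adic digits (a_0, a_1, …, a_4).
Σ a^n = 1/(1 − a) = 1/7515;  first 5 digits = (1, 0, 8, 15, 12)

v_17(a) = 2 ≥ 1, so the series converges in ℤ_17 to 1/(1 − a) = 1/(1 − (-7514)) = 1/7515. Expand this rational in ℤ_17: compute digits iteratively via d_i = x_i mod 17, x_{i+1} = (x_i − d_i)/17. The first 5 digits are (1, 0, 8, 15, 12).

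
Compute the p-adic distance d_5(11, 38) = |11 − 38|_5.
d_5(11, 38) = 1

Step 1 — x − y = 11 − 38 = -27. Step 2 — v_5(-27) = 0 (factor: -27 = −(5^0 · 27); the sign does not affect v_p). Step 3 — |x − y|_5 = 5^{0} = 1.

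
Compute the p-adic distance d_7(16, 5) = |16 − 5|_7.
d_7(16, 5) = 1

Step 1 — x − y = 16 − 5 = 11. Step 2 — v_7(11) = 0 (factor: 11 = (7^0 · 11); the sign does not affect v_p). Step 3 — |x − y|_7 = 7^{0} = 1.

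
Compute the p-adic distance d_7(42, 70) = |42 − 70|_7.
d_7(42, 70) = 1/7

Step 1 — x − y = 42 − 70 = -28. Step 2 — v_7(-28) = 1 (factor: -28 = −(7^1 · 4); the sign does not affect v_p). Step 3 — |x − y|_7 = 7^{-1} = 1/7.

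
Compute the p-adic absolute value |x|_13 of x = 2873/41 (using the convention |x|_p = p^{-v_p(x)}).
|2873/41|_13 = 1/169

Step 1 — compute v_13(x) by factoring powers of 13 out of the numerator and denominator: v_13(2873/41) = 2. Step 2 — apply |x|_p = p^{-v_p(x)} = 13^{-2} = 1/169.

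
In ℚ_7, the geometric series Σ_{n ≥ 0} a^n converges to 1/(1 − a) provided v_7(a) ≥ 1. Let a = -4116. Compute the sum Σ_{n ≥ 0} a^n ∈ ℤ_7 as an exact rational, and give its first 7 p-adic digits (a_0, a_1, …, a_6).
Σ a^n = 1/(1 − a) = 1/4117;  first 7 digits = (1, 0, 0, 2, 5, 6, 3)

v_7(a) = 3 ≥ 1, so the series converges in ℤ_7 to 1/(1 − a) = 1/(1 − (-4116)) = 1/4117. Expand this rational in ℤ_7: compute digits iteratively via d_i = x_i mod 7, x_{i+1} = (x_i − d_i)/7. The first 7 digits are (1, 0, 0, 2, 5, 6, 3).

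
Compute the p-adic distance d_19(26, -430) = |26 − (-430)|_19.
d_19(26, -430) = 1/19

Step 1 — x − y = 26 − (-430) = 456. Step 2 — v_19(456) = 1 (factor: 456 = (19^1 · 24); the sign does not affect v_p). Step 3 — |x − y|_19 = 19^{-1} = 1/19.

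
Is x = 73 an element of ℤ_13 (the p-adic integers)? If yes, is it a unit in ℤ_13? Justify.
x ∈ ℤ_13^× (unit); v_13(x) = 0

ℤ_13 = {x ∈ ℚ_13 : v_13(x) ≥ 0} and ℤ_13^× = {x ∈ ℤ_13 : v_13(x) = 0}. Here v_13(73) = v_13(num) − v_13(den) = 0; compare against these criteria.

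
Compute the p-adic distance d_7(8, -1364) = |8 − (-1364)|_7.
d_7(8, -1364) = 1/343

Step 1 — x − y = 8 − (-1364) = 1372. Step 2 — v_7(1372) = 3 (factor: 1372 = (7^3 · 4); the sign does not affect v_p). Step 3 — |x − y|_7 = 7^{-3} = 1/343.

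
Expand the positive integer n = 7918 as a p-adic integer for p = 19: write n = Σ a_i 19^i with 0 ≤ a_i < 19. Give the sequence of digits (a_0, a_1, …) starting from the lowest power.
(a_0, a_1, …) = (14, 17, 2, 1)

Repeated division by 19 gives the digits low-to-high: 7918 = 14 + 17·19^1 + 2·19^2 + 1·19^3. Digit sequence: (14, 17, 2, 1).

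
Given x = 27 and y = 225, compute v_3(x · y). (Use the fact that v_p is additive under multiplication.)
v_3(6075) = 5

v_p(x) = 3 (factor: 27 = 3^3 · 1); v_p(y) = 2 (factor: 225 = 3^2 · 25). Additivity: v_p(xy) = v_p(x) + v_p(y) = 3 + 2 = 5. (Direct check: xy = 6075 = 3^5 · (25).)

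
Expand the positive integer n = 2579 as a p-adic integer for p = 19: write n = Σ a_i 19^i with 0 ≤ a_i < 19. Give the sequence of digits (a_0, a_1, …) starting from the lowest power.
(a_0, a_1, …) = (14, 2, 7)

Repeated division by 19 gives the digits low-to-high: 2579 = 14 + 2·19^1 + 7·19^2. Digit sequence: (14, 2, 7).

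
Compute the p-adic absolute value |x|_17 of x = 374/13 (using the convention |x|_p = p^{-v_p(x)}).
|374/13|_17 = 1/17

Step 1 — compute v_17(x) by factoring powers of 17 out of the numerator and denominator: v_17(374/13) = 1. Step 2 — apply |x|_p = p^{-v_p(x)} = 17^{-1} = 1/17.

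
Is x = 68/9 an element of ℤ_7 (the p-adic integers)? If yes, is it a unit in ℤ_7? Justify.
x ∈ ℤ_7^× (unit); v_7(x) = 0

ℤ_7 = {x ∈ ℚ_7 : v_7(x) ≥ 0} and ℤ_7^× = {x ∈ ℤ_7 : v_7(x) = 0}. Here v_7(68/9) = v_7(num) − v_7(den) = 0; compare against these criteria.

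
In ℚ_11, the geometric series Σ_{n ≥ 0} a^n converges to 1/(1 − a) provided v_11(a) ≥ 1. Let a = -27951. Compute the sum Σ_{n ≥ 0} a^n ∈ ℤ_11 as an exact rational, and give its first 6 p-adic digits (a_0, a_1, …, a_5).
Σ a^n = 1/(1 − a) = 1/27952;  first 6 digits = (1, 0, 0, 1, 9, 10)

v_11(a) = 3 ≥ 1, so the series converges in ℤ_11 to 1/(1 − a) = 1/(1 − (-27951)) = 1/27952. Expand this rational in ℤ_11: compute digits iteratively via d_i = x_i mod 11, x_{i+1} = (x_i − d_i)/11. The first 6 digits are (1, 0, 0, 1, 9, 10).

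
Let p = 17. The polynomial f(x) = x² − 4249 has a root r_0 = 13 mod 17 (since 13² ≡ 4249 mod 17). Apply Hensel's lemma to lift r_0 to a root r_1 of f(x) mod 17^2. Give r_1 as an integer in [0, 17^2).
r_1 = 81 (mod 289)

Hensel's recurrence: r_{i+1} = r_i − f(r_i)·(f′(r_i))^{-1} mod 17^{i+2}, with f′(x) = 2x. Iterate:
  r_0 = 13 (mod 17)
  r_1 = 81 (mod 289)
Final: r_1 = 81, and one checks f(r_1) ≡ 0 mod 17^2.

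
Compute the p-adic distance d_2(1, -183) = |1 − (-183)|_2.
d_2(1, -183) = 1/8

Step 1 — x − y = 1 − (-183) = 184. Step 2 — v_2(184) = 3 (factor: 184 = (2^3 · 23); the sign does not affect v_p). Step 3 — |x − y|_2 = 2^{-3} = 1/8.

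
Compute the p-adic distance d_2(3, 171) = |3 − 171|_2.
d_2(3, 171) = 1/8

Step 1 — x − y = 3 − 171 = -168. Step 2 — v_2(-168) = 3 (factor: -168 = −(2^3 · 21); the sign does not affect v_p). Step 3 — |x − y|_2 = 2^{-3} = 1/8.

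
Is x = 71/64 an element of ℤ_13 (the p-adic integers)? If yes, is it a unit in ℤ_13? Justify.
x ∈ ℤ_13^× (unit); v_13(x) = 0

ℤ_13 = {x ∈ ℚ_13 : v_13(x) ≥ 0} and ℤ_13^× = {x ∈ ℤ_13 : v_13(x) = 0}. Here v_13(71/64) = v_13(num) − v_13(den) = 0; compare against these criteria.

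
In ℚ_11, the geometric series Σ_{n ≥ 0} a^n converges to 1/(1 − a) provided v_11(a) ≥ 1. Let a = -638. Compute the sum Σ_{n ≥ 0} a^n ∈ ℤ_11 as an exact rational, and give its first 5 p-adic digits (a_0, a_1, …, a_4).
Σ a^n = 1/(1 − a) = 1/639;  first 5 digits = (1, 8, 3, 3, 4)

v_11(a) = 1 ≥ 1, so the series converges in ℤ_11 to 1/(1 − a) = 1/(1 − (-638)) = 1/639. Expand this rational in ℤ_11: compute digits iteratively via d_i = x_i mod 11, x_{i+1} = (x_i − d_i)/11. The first 5 digits are (1, 8, 3, 3, 4).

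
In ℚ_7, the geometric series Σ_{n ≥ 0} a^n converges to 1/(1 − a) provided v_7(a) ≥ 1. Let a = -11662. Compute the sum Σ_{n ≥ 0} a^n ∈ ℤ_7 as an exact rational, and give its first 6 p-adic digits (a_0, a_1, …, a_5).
Σ a^n = 1/(1 − a) = 1/11663;  first 6 digits = (1, 0, 0, 1, 2, 6)

v_7(a) = 3 ≥ 1, so the series converges in ℤ_7 to 1/(1 − a) = 1/(1 − (-11662)) = 1/11663. Expand this rational in ℤ_7: compute digits iteratively via d_i = x_i mod 7, x_{i+1} = (x_i − d_i)/7. The first 6 digits are (1, 0, 0, 1, 2, 6).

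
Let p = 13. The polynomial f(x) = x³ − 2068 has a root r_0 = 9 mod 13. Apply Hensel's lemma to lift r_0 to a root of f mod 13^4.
r_3 = 21264 (mod 28561)

Hensel: r_{i+1} = r_i − f(r_i)/f′(r_i) mod 13^{i+2}, where f′(x) = 3x². Iterate:
  r_0 = 9 (mod 13)
  r_1 = 139 (mod 169)
  r_2 = 1491 (mod 2197)
  r_3 = 21264 (mod 28561)
Final: r = 21264 with f(r) ≡ 0 mod 13^4.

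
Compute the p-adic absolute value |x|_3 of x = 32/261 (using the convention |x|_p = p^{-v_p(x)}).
|32/261|_3 = 9

Step 1 — compute v_3(x) by factoring powers of 3 out of the numerator and denominator: v_3(32/261) = -2. Step 2 — apply |x|_p = p^{-v_p(x)} = 3^{2} = 9.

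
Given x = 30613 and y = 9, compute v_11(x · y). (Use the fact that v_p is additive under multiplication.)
v_11(275517) = 3

v_p(x) = 3 (factor: 30613 = 11^3 · 23); v_p(y) = 0 (factor: 9 = 11^0 · 9). Additivity: v_p(xy) = v_p(x) + v_p(y) = 3 + 0 = 3. (Direct check: xy = 275517 = 11^3 · (207).)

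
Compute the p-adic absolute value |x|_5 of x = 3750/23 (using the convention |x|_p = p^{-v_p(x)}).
|3750/23|_5 = 1/625

Step 1 — compute v_5(x) by factoring powers of 5 out of the numerator and denominator: v_5(3750/23) = 4. Step 2 — apply |x|_p = p^{-v_p(x)} = 5^{-4} = 1/625.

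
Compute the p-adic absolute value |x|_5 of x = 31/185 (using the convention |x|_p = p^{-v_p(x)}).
|31/185|_5 = 5

Step 1 — compute v_5(x) by factoring powers of 5 out of the numerator and denominator: v_5(31/185) = -1. Step 2 — apply |x|_p = p^{-v_p(x)} = 5^{1} = 5.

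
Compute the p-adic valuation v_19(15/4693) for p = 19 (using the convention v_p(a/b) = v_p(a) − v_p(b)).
v_19(15/4693) = -2

Factor powers of 19 from the numerator and denominator of the reduced fraction: 15 = 19^0 · 15 and 4693 = 19^2 · 13. Apply v_p(a/b) = v_p(a) − v_p(b): v_19(15/4693) = 0 − 2 = -2.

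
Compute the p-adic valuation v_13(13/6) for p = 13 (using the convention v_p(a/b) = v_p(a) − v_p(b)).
v_13(13/6) = 1

Factor powers of 13 from the numerator and denominator of the reduced fraction: 13 = 13^1 · 1 and 6 = 13^0 · 6. Apply v_p(a/b) = v_p(a) − v_p(b): v_13(13/6) = 1 − 0 = 1.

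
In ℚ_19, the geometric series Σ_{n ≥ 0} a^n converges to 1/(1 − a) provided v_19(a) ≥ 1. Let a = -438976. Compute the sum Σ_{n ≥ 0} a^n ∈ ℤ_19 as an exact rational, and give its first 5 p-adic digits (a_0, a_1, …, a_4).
Σ a^n = 1/(1 − a) = 1/438977;  first 5 digits = (1, 0, 0, 12, 15)

v_19(a) = 3 ≥ 1, so the series converges in ℤ_19 to 1/(1 − a) = 1/(1 − (-438976)) = 1/438977. Expand this rational in ℤ_19: compute digits iteratively via d_i = x_i mod 19, x_{i+1} = (x_i − d_i)/19. The first 5 digits are (1, 0, 0, 12, 15).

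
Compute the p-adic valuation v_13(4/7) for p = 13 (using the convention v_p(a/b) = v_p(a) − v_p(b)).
v_13(4/7) = 0

Factor powers of 13 from the numerator and denominator of the reduced fraction: 4 = 13^0 · 4 and 7 = 13^0 · 7. Apply v_p(a/b) = v_p(a) − v_p(b): v_13(4/7) = 0 − 0 = 0.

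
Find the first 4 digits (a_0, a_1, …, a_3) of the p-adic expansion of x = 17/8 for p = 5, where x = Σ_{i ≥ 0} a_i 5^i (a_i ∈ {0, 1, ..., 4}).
(a_0, …, a_3) = (4, 4, 1, 4)

v_5(17/8) = 0 (numerator and denominator both coprime to 5), so x ∈ ℤ_5^×. Compute digits iteratively via a_i = x_i mod 5, x_{i+1} = (x_i − a_i)/5, with x_0 = x:
  x_0 = 17/8;  a_0 = 4;  x_1 = (x_0 − 4)/5 = -3/8
  x_1 = -3/8;  a_1 = 4;  x_2 = (x_1 − 4)/5 = -7/8
  x_2 = -7/8;  a_2 = 1;  x_3 = (x_2 − 1)/5 = -3/8
  x_3 = -3/8;  a_3 = 4;  x_4 = (x_3 − 4)/5 = -7/8
Digits: (4, 4, 1, 4).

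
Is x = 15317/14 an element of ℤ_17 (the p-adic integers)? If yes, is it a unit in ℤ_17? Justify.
x ∈ ℤ_17 but not a unit; v_17(x) = 2 > 0

ℤ_17 = {x ∈ ℚ_17 : v_17(x) ≥ 0} and ℤ_17^× = {x ∈ ℤ_17 : v_17(x) = 0}. Here v_17(15317/14) = v_17(num) − v_17(den) = 2; compare against these criteria.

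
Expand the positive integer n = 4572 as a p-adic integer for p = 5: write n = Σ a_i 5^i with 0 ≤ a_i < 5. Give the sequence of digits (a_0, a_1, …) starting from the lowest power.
(a_0, a_1, …) = (2, 4, 2, 1, 2, 1)

Repeated division by 5 gives the digits low-to-high: 4572 = 2 + 4·5^1 + 2·5^2 + 1·5^3 + 2·5^4 + 1·5^5. Digit sequence: (2, 4, 2, 1, 2, 1).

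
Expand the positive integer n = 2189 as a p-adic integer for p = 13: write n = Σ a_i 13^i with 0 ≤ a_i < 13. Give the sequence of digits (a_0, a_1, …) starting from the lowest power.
(a_0, a_1, …) = (5, 12, 12)

Repeated division by 13 gives the digits low-to-high: 2189 = 5 + 12·13^1 + 12·13^2. Digit sequence: (5, 12, 12).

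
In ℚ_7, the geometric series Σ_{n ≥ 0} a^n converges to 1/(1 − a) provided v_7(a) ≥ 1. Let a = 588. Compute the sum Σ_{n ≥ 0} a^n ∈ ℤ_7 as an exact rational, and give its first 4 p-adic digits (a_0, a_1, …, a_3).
Σ a^n = 1/(1 − a) = -1/587;  first 4 digits = (1, 0, 5, 1)

v_7(a) = 2 ≥ 1, so the series converges in ℤ_7 to 1/(1 − a) = 1/(1 − 588) = -1/587. Expand this rational in ℤ_7: compute digits iteratively via d_i = x_i mod 7, x_{i+1} = (x_i − d_i)/7. The first 4 digits are (1, 0, 5, 1).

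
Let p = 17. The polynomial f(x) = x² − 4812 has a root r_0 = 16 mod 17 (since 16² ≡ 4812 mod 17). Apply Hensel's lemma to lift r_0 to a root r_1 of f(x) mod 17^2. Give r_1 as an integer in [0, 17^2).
r_1 = 50 (mod 289)

Hensel's recurrence: r_{i+1} = r_i − f(r_i)·(f′(r_i))^{-1} mod 17^{i+2}, with f′(x) = 2x. Iterate:
  r_0 = 16 (mod 17)
  r_1 = 50 (mod 289)
Final: r_1 = 50, and one checks f(r_1) ≡ 0 mod 17^2.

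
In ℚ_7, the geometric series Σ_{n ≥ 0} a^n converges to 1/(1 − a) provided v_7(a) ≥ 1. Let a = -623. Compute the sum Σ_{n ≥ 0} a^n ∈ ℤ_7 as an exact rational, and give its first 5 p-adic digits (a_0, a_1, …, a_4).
Σ a^n = 1/(1 − a) = 1/624;  first 5 digits = (1, 2, 5, 3, 1)

v_7(a) = 1 ≥ 1, so the series converges in ℤ_7 to 1/(1 − a) = 1/(1 − (-623)) = 1/624. Expand this rational in ℤ_7: compute digits iteratively via d_i = x_i mod 7, x_{i+1} = (x_i − d_i)/7. The first 5 digits are (1, 2, 5, 3, 1).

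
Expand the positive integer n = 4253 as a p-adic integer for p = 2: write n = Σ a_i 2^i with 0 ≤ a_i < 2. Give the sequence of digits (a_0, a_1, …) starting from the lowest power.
(a_0, a_1, …) = (1, 0, 1, 1, 1, 0, 0, 1, 0, 0, 0, 0, 1)

Repeated division by 2 gives the digits low-to-high: 4253 = 1 + 1·2^2 + 1·2^3 + 1·2^4 + 1·2^7 + 1·2^12. Digit sequence: (1, 0, 1, 1, 1, 0, 0, 1, 0, 0, 0, 0, 1).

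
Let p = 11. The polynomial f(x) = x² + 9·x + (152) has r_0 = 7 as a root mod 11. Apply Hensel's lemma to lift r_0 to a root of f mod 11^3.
r_2 = 1074 (mod 1331)

Hensel: r_{i+1} = r_i − f(r_i)·(f′(r_i))^{-1} mod 11^{i+2}, f′(x) = 2x + 9. Iterate:
  r_0 = 7 (mod 11)
  r_1 = 106 (mod 121)
  r_2 = 1074 (mod 1331)
Final: r = 1074 satisfies f(r) ≡ 0 mod 11^3.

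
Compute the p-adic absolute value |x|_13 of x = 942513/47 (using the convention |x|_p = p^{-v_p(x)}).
|942513/47|_13 = 1/28561

Step 1 — compute v_13(x) by factoring powers of 13 out of the numerator and denominator: v_13(942513/47) = 4. Step 2 — apply |x|_p = p^{-v_p(x)} = 13^{-4} = 1/28561.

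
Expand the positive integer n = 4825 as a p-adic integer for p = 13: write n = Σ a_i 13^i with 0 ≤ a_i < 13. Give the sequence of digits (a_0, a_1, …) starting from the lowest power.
(a_0, a_1, …) = (2, 7, 2, 2)

Repeated division by 13 gives the digits low-to-high: 4825 = 2 + 7·13^1 + 2·13^2 + 2·13^3. Digit sequence: (2, 7, 2, 2).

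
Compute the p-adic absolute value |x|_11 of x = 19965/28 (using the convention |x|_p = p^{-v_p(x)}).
|19965/28|_11 = 1/1331

Step 1 — compute v_11(x) by factoring powers of 11 out of the numerator and denominator: v_11(19965/28) = 3. Step 2 — apply |x|_p = p^{-v_p(x)} = 11^{-3} = 1/1331.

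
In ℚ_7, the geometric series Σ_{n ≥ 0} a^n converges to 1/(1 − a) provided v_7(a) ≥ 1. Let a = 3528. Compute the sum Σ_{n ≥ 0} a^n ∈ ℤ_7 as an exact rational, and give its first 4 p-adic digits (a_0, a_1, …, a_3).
Σ a^n = 1/(1 − a) = -1/3527;  first 4 digits = (1, 0, 2, 3)

v_7(a) = 2 ≥ 1, so the series converges in ℤ_7 to 1/(1 − a) = 1/(1 − 3528) = -1/3527. Expand this rational in ℤ_7: compute digits iteratively via d_i = x_i mod 7, x_{i+1} = (x_i − d_i)/7. The first 4 digits are (1, 0, 2, 3).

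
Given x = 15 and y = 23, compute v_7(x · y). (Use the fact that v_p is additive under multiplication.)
v_7(345) = 0

v_p(x) = 0 (factor: 15 = 7^0 · 15); v_p(y) = 0 (factor: 23 = 7^0 · 23). Additivity: v_p(xy) = v_p(x) + v_p(y) = 0 + 0 = 0. (Direct check: xy = 345 = 7^0 · (345).)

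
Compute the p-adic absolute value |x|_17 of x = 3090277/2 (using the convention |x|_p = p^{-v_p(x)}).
|3090277/2|_17 = 1/83521

Step 1 — compute v_17(x) by factoring powers of 17 out of the numerator and denominator: v_17(3090277/2) = 4. Step 2 — apply |x|_p = p^{-v_p(x)} = 17^{-4} = 1/83521.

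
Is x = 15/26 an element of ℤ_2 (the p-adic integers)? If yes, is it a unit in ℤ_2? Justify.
x ∉ ℤ_2 (v_2(x) = -1 < 0)

ℤ_2 = {x ∈ ℚ_2 : v_2(x) ≥ 0} and ℤ_2^× = {x ∈ ℤ_2 : v_2(x) = 0}. Here v_2(15/26) = v_2(num) − v_2(den) = -1; compare against these criteria.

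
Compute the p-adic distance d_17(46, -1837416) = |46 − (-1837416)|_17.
d_17(46, -1837416) = 1/83521

Step 1 — x − y = 46 − (-1837416) = 1837462. Step 2 — v_17(1837462) = 4 (factor: 1837462 = (17^4 · 22); the sign does not affect v_p). Step 3 — |x − y|_17 = 17^{-4} = 1/83521.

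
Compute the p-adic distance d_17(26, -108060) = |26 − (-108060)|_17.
d_17(26, -108060) = 1/4913

Step 1 — x − y = 26 − (-108060) = 108086. Step 2 — v_17(108086) = 3 (factor: 108086 = (17^3 · 22); the sign does not affect v_p). Step 3 — |x − y|_17 = 17^{-3} = 1/4913.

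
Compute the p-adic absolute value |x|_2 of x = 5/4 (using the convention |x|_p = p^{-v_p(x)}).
|5/4|_2 = 4

Step 1 — compute v_2(x) by factoring powers of 2 out of the numerator and denominator: v_2(5/4) = -2. Step 2 — apply |x|_p = p^{-v_p(x)} = 2^{2} = 4.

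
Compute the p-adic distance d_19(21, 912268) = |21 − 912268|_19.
d_19(21, 912268) = 1/130321

Step 1 — x − y = 21 − 912268 = -912247. Step 2 — v_19(-912247) = 4 (factor: -912247 = −(19^4 · 7); the sign does not affect v_p). Step 3 — |x − y|_19 = 19^{-4} = 1/130321.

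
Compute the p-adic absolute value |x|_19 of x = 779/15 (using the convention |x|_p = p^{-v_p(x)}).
|779/15|_19 = 1/19

Step 1 — compute v_19(x) by factoring powers of 19 out of the numerator and denominator: v_19(779/15) = 1. Step 2 — apply |x|_p = p^{-v_p(x)} = 19^{-1} = 1/19.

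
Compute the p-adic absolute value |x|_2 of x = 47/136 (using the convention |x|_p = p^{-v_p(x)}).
|47/136|_2 = 8

Step 1 — compute v_2(x) by factoring powers of 2 out of the numerator and denominator: v_2(47/136) = -3. Step 2 — apply |x|_p = p^{-v_p(x)} = 2^{3} = 8.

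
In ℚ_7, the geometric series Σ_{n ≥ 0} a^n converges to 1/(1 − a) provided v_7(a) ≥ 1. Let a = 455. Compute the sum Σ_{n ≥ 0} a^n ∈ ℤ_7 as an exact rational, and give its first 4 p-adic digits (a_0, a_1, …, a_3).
Σ a^n = 1/(1 − a) = -1/454;  first 4 digits = (1, 2, 6, 3)

v_7(a) = 1 ≥ 1, so the series converges in ℤ_7 to 1/(1 − a) = 1/(1 − 455) = -1/454. Expand this rational in ℤ_7: compute digits iteratively via d_i = x_i mod 7, x_{i+1} = (x_i − d_i)/7. The first 4 digits are (1, 2, 6, 3).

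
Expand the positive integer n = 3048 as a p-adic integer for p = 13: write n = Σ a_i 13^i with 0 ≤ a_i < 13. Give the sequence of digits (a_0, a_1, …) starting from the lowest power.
(a_0, a_1, …) = (6, 0, 5, 1)

Repeated division by 13 gives the digits low-to-high: 3048 = 6 + 5·13^2 + 1·13^3. Digit sequence: (6, 0, 5, 1).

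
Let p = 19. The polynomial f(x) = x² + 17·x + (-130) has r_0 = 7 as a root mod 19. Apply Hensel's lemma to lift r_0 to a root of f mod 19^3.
r_2 = 786 (mod 6859)

Hensel: r_{i+1} = r_i − f(r_i)·(f′(r_i))^{-1} mod 19^{i+2}, f′(x) = 2x + 17. Iterate:
  r_0 = 7 (mod 19)
  r_1 = 64 (mod 361)
  r_2 = 786 (mod 6859)
Final: r = 786 satisfies f(r) ≡ 0 mod 19^3.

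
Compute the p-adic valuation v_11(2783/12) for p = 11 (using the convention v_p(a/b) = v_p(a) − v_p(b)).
v_11(2783/12) = 2

Factor powers of 11 from the numerator and denominator of the reduced fraction: 2783 = 11^2 · 23 and 12 = 11^0 · 12. Apply v_p(a/b) = v_p(a) − v_p(b): v_11(2783/12) = 2 − 0 = 2.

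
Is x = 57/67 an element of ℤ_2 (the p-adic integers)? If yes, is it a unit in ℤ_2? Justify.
x ∈ ℤ_2^× (unit); v_2(x) = 0

ℤ_2 = {x ∈ ℚ_2 : v_2(x) ≥ 0} and ℤ_2^× = {x ∈ ℤ_2 : v_2(x) = 0}. Here v_2(57/67) = v_2(num) − v_2(den) = 0; compare against these criteria.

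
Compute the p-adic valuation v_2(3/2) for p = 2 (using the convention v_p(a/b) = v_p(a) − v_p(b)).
v_2(3/2) = -1

Factor powers of 2 from the numerator and denominator of the reduced fraction: 3 = 2^0 · 3 and 2 = 2^1 · 1. Apply v_p(a/b) = v_p(a) − v_p(b): v_2(3/2) = 0 − 1 = -1.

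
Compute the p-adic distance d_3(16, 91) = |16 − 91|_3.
d_3(16, 91) = 1/3

Step 1 — x − y = 16 − 91 = -75. Step 2 — v_3(-75) = 1 (factor: -75 = −(3^1 · 25); the sign does not affect v_p). Step 3 — |x − y|_3 = 3^{-1} = 1/3.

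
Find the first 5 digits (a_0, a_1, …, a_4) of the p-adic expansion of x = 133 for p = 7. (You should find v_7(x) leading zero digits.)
(a_0, …, a_4) = (0, 5, 2, 0, 0)

v_7(133) = 1, so a_0 = ... = a_0 = 0. Factor out: x = 7^1 · u with u = 19 a unit in ℤ_7. Expand u iteratively via a_{v+i} = u_i mod 7, u_{i+1} = (u_i − a_{v+i})/7:
  u_0 = 19;  a_1 = 5;  u_1 = (u_0 − 5)/7 = 2
  u_1 = 2;  a_2 = 2;  u_2 = (u_1 − 2)/7 = 0
  u_2 = 0;  a_3 = 0;  u_3 = (u_2 − 0)/7 = 0
  u_3 = 0;  a_4 = 0;  u_4 = (u_3 − 0)/7 = 0
Digits: (0, 5, 2, 0, 0).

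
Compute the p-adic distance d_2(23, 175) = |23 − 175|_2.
d_2(23, 175) = 1/8

Step 1 — x − y = 23 − 175 = -152. Step 2 — v_2(-152) = 3 (factor: -152 = −(2^3 · 19); the sign does not affect v_p). Step 3 — |x − y|_2 = 2^{-3} = 1/8.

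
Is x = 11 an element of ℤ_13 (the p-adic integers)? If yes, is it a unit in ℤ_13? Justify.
x ∈ ℤ_13^× (unit); v_13(x) = 0

ℤ_13 = {x ∈ ℚ_13 : v_13(x) ≥ 0} and ℤ_13^× = {x ∈ ℤ_13 : v_13(x) = 0}. Here v_13(11) = v_13(num) − v_13(den) = 0; compare against these criteria.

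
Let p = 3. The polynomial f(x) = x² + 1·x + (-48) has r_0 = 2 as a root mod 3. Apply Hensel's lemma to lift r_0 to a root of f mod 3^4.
r_3 = 14 (mod 81)

Hensel: r_{i+1} = r_i − f(r_i)·(f′(r_i))^{-1} mod 3^{i+2}, f′(x) = 2x + 1. Iterate:
  r_0 = 2 (mod 3)
  r_1 = 5 (mod 9)
  r_2 = 14 (mod 27)
  r_3 = 14 (mod 81)
Final: r = 14 satisfies f(r) ≡ 0 mod 3^4.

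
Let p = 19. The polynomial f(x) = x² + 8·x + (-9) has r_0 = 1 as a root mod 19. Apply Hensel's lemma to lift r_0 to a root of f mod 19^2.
r_1 = 1 (mod 361)

Hensel: r_{i+1} = r_i − f(r_i)·(f′(r_i))^{-1} mod 19^{i+2}, f′(x) = 2x + 8. Iterate:
  r_0 = 1 (mod 19)
  r_1 = 1 (mod 361)
Final: r = 1 satisfies f(r) ≡ 0 mod 19^2.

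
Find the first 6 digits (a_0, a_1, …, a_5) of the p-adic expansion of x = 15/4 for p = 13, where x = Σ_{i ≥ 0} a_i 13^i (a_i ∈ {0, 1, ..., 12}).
(a_0, …, a_5) = (7, 3, 3, 3, 3, 3)

v_13(15/4) = 0 (numerator and denominator both coprime to 13), so x ∈ ℤ_13^×. Compute digits iteratively via a_i = x_i mod 13, x_{i+1} = (x_i − a_i)/13, with x_0 = x:
  x_0 = 15/4;  a_0 = 7;  x_1 = (x_0 − 7)/13 = -1/4
  x_1 = -1/4;  a_1 = 3;  x_2 = (x_1 − 3)/13 = -1/4
  x_2 = -1/4;  a_2 = 3;  x_3 = (x_2 − 3)/13 = -1/4
  x_3 = -1/4;  a_3 = 3;  x_4 = (x_3 − 3)/13 = -1/4
  x_4 = -1/4;  a_4 = 3;  x_5 = (x_4 − 3)/13 = -1/4
  x_5 = -1/4;  a_5 = 3;  x_6 = (x_5 − 3)/13 = -1/4
Digits: (7, 3, 3, 3, 3, 3).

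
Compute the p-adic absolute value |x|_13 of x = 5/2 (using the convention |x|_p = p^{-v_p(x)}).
|5/2|_13 = 1

Step 1 — compute v_13(x) by factoring powers of 13 out of the numerator and denominator: v_13(5/2) = 0. Step 2 — apply |x|_p = p^{-v_p(x)} = 13^{0} = 1.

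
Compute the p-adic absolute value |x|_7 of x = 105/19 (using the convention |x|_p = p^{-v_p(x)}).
|105/19|_7 = 1/7

Step 1 — compute v_7(x) by factoring powers of 7 out of the numerator and denominator: v_7(105/19) = 1. Step 2 — apply |x|_p = p^{-v_p(x)} = 7^{-1} = 1/7.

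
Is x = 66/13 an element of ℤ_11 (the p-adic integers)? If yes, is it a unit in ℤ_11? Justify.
x ∈ ℤ_11 but not a unit; v_11(x) = 1 > 0

ℤ_11 = {x ∈ ℚ_11 : v_11(x) ≥ 0} and ℤ_11^× = {x ∈ ℤ_11 : v_11(x) = 0}. Here v_11(66/13) = v_11(num) − v_11(den) = 1; compare against these criteria.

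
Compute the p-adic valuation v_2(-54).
v_2(-54) = 1

v_2(n) is the largest exponent k such that 2^k divides n. Factor out: -54 = -2^1 · 27. (Sign doesn't affect v_p.) So v_2(-54) = 1.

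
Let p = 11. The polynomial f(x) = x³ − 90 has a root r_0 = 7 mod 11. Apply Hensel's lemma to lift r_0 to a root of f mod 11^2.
r_1 = 95 (mod 121)

Hensel: r_{i+1} = r_i − f(r_i)/f′(r_i) mod 11^{i+2}, where f′(x) = 3x². Iterate:
  r_0 = 7 (mod 11)
  r_1 = 95 (mod 121)
Final: r = 95 with f(r) ≡ 0 mod 11^2.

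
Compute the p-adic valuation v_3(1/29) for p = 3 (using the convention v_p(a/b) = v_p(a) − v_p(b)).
v_3(1/29) = 0

Factor powers of 3 from the numerator and denominator of the reduced fraction: 1 = 3^0 · 1 and 29 = 3^0 · 29. Apply v_p(a/b) = v_p(a) − v_p(b): v_3(1/29) = 0 − 0 = 0.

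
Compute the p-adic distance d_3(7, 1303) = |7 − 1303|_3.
d_3(7, 1303) = 1/81

Step 1 — x − y = 7 − 1303 = -1296. Step 2 — v_3(-1296) = 4 (factor: -1296 = −(3^4 · 16); the sign does not affect v_p). Step 3 — |x − y|_3 = 3^{-4} = 1/81.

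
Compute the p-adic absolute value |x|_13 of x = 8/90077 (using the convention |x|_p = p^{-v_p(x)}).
|8/90077|_13 = 2197

Step 1 — compute v_13(x) by factoring powers of 13 out of the numerator and denominator: v_13(8/90077) = -3. Step 2 — apply |x|_p = p^{-v_p(x)} = 13^{3} = 2197.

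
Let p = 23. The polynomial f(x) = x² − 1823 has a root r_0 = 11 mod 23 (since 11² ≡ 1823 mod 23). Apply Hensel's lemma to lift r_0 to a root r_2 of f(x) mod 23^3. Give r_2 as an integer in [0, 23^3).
r_2 = 8889 (mod 12167)

Hensel's recurrence: r_{i+1} = r_i − f(r_i)·(f′(r_i))^{-1} mod 23^{i+2}, with f′(x) = 2x. Iterate:
  r_0 = 11 (mod 23)
  r_1 = 425 (mod 529)
  r_2 = 8889 (mod 12167)
Final: r_2 = 8889, and one checks f(r_2) ≡ 0 mod 23^3.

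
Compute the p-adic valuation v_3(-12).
v_3(-12) = 1

v_3(n) is the largest exponent k such that 3^k divides n. Factor out: -12 = -3^1 · 4. (Sign doesn't affect v_p.) So v_3(-12) = 1.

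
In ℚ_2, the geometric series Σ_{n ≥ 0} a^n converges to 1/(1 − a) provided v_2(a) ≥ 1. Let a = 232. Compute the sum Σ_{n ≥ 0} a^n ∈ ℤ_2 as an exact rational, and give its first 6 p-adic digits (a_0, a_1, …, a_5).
Σ a^n = 1/(1 − a) = -1/231;  first 6 digits = (1, 0, 0, 1, 0, 1)

v_2(a) = 3 ≥ 1, so the series converges in ℤ_2 to 1/(1 − a) = 1/(1 − 232) = -1/231. Expand this rational in ℤ_2: compute digits iteratively via d_i = x_i mod 2, x_{i+1} = (x_i − d_i)/2. The first 6 digits are (1, 0, 0, 1, 0, 1).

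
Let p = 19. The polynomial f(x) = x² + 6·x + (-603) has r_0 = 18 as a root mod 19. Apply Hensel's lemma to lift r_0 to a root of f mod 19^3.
r_2 = 1234 (mod 6859)

Hensel: r_{i+1} = r_i − f(r_i)·(f′(r_i))^{-1} mod 19^{i+2}, f′(x) = 2x + 6. Iterate:
  r_0 = 18 (mod 19)
  r_1 = 151 (mod 361)
  r_2 = 1234 (mod 6859)
Final: r = 1234 satisfies f(r) ≡ 0 mod 19^3.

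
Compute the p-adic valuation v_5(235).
v_5(235) = 1

v_5(n) is the largest exponent k such that 5^k divides n. Factor out: 235 = 5^1 · 47. (Sign doesn't affect v_p.) So v_5(235) = 1.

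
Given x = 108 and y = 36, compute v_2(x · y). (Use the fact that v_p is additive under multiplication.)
v_2(3888) = 4

v_p(x) = 2 (factor: 108 = 2^2 · 27); v_p(y) = 2 (factor: 36 = 2^2 · 9). Additivity: v_p(xy) = v_p(x) + v_p(y) = 2 + 2 = 4. (Direct check: xy = 3888 = 2^4 · (243).)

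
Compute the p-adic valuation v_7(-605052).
v_7(-605052) = 5

v_7(n) is the largest exponent k such that 7^k divides n. Factor out: -605052 = -7^5 · 36. (Sign doesn't affect v_p.) So v_7(-605052) = 5.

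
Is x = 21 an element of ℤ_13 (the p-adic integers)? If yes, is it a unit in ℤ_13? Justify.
x ∈ ℤ_13^× (unit); v_13(x) = 0

ℤ_13 = {x ∈ ℚ_13 : v_13(x) ≥ 0} and ℤ_13^× = {x ∈ ℤ_13 : v_13(x) = 0}. Here v_13(21) = v_13(num) − v_13(den) = 0; compare against these criteria.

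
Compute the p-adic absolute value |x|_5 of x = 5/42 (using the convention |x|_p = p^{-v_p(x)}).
|5/42|_5 = 1/5

Step 1 — compute v_5(x) by factoring powers of 5 out of the numerator and denominator: v_5(5/42) = 1. Step 2 — apply |x|_p = p^{-v_p(x)} = 5^{-1} = 1/5.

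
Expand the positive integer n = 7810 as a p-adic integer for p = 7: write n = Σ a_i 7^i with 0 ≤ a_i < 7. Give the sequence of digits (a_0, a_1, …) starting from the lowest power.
(a_0, a_1, …) = (5, 2, 5, 1, 3)

Repeated division by 7 gives the digits low-to-high: 7810 = 5 + 2·7^1 + 5·7^2 + 1·7^3 + 3·7^4. Digit sequence: (5, 2, 5, 1, 3).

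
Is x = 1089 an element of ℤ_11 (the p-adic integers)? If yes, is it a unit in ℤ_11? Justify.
x ∈ ℤ_11 but not a unit; v_11(x) = 2 > 0

ℤ_11 = {x ∈ ℚ_11 : v_11(x) ≥ 0} and ℤ_11^× = {x ∈ ℤ_11 : v_11(x) = 0}. Here v_11(1089) = v_11(num) − v_11(den) = 2; compare against these criteria.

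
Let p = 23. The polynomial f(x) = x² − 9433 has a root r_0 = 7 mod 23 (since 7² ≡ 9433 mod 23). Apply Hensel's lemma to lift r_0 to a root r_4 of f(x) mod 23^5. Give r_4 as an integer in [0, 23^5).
r_4 = 2933680 (mod 6436343)

Hensel's recurrence: r_{i+1} = r_i − f(r_i)·(f′(r_i))^{-1} mod 23^{i+2}, with f′(x) = 2x. Iterate:
  r_0 = 7 (mod 23)
  r_1 = 375 (mod 529)
  r_2 = 1433 (mod 12167)
  r_3 = 135270 (mod 279841)
  r_4 = 2933680 (mod 6436343)
Final: r_4 = 2933680, and one checks f(r_4) ≡ 0 mod 23^5.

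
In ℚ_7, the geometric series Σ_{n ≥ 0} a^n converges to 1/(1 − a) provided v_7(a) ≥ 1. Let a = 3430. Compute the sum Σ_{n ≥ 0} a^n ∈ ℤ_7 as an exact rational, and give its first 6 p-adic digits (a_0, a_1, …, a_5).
Σ a^n = 1/(1 − a) = -1/3429;  first 6 digits = (1, 0, 0, 3, 1, 0)

v_7(a) = 3 ≥ 1, so the series converges in ℤ_7 to 1/(1 − a) = 1/(1 − 3430) = -1/3429. Expand this rational in ℤ_7: compute digits iteratively via d_i = x_i mod 7, x_{i+1} = (x_i − d_i)/7. The first 6 digits are (1, 0, 0, 3, 1, 0).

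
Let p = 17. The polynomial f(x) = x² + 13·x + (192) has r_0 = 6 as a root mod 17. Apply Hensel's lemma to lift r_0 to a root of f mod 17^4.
r_3 = 34142 (mod 83521)

Hensel: r_{i+1} = r_i − f(r_i)·(f′(r_i))^{-1} mod 17^{i+2}, f′(x) = 2x + 13. Iterate:
  r_0 = 6 (mod 17)
  r_1 = 40 (mod 289)
  r_2 = 4664 (mod 4913)
  r_3 = 34142 (mod 83521)
Final: r = 34142 satisfies f(r) ≡ 0 mod 17^4.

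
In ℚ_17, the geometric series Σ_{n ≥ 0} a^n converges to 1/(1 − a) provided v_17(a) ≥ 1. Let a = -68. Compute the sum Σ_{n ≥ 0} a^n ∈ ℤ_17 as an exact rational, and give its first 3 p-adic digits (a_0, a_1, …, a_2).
Σ a^n = 1/(1 − a) = 1/69;  first 3 digits = (1, 13, 15)

v_17(a) = 1 ≥ 1, so the series converges in ℤ_17 to 1/(1 − a) = 1/(1 − (-68)) = 1/69. Expand this rational in ℤ_17: compute digits iteratively via d_i = x_i mod 17, x_{i+1} = (x_i − d_i)/17. The first 3 digits are (1, 13, 15).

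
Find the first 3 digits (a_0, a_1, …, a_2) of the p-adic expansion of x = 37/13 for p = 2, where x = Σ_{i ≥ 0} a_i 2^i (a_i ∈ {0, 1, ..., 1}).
(a_0, …, a_2) = (1, 0, 0)

v_2(37/13) = 0 (numerator and denominator both coprime to 2), so x ∈ ℤ_2^×. Compute digits iteratively via a_i = x_i mod 2, x_{i+1} = (x_i − a_i)/2, with x_0 = x:
  x_0 = 37/13;  a_0 = 1;  x_1 = (x_0 − 1)/2 = 12/13
  x_1 = 12/13;  a_1 = 0;  x_2 = (x_1 − 0)/2 = 6/13
  x_2 = 6/13;  a_2 = 0;  x_3 = (x_2 − 0)/2 = 3/13
Digits: (1, 0, 0).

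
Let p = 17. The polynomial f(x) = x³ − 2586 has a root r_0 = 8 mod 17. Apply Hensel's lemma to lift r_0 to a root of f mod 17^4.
r_3 = 50362 (mod 83521)

Hensel: r_{i+1} = r_i − f(r_i)/f′(r_i) mod 17^{i+2}, where f′(x) = 3x². Iterate:
  r_0 = 8 (mod 17)
  r_1 = 76 (mod 289)
  r_2 = 1232 (mod 4913)
  r_3 = 50362 (mod 83521)
Final: r = 50362 with f(r) ≡ 0 mod 17^4.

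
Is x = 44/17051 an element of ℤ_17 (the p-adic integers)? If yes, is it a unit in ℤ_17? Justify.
x ∉ ℤ_17 (v_17(x) = -2 < 0)

ℤ_17 = {x ∈ ℚ_17 : v_17(x) ≥ 0} and ℤ_17^× = {x ∈ ℤ_17 : v_17(x) = 0}. Here v_17(44/17051) = v_17(num) − v_17(den) = -2; compare against these criteria.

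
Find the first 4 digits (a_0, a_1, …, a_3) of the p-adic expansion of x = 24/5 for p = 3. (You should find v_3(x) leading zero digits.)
(a_0, …, a_3) = (0, 1, 2, 0)

v_3(24/5) = 1, so a_0 = ... = a_0 = 0. Factor out: x = 3^1 · u with u = 8/5 a unit in ℤ_3. Expand u iteratively via a_{v+i} = u_i mod 3, u_{i+1} = (u_i − a_{v+i})/3:
  u_0 = 8/5;  a_1 = 1;  u_1 = (u_0 − 1)/3 = 1/5
  u_1 = 1/5;  a_2 = 2;  u_2 = (u_1 − 2)/3 = -3/5
  u_2 = -3/5;  a_3 = 0;  u_3 = (u_2 − 0)/3 = -1/5
Digits: (0, 1, 2, 0).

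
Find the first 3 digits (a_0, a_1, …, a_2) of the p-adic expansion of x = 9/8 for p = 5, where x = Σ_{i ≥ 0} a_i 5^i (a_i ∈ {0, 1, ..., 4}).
(a_0, …, a_2) = (3, 4, 1)

v_5(9/8) = 0 (numerator and denominator both coprime to 5), so x ∈ ℤ_5^×. Compute digits iteratively via a_i = x_i mod 5, x_{i+1} = (x_i − a_i)/5, with x_0 = x:
  x_0 = 9/8;  a_0 = 3;  x_1 = (x_0 − 3)/5 = -3/8
  x_1 = -3/8;  a_1 = 4;  x_2 = (x_1 − 4)/5 = -7/8
  x_2 = -7/8;  a_2 = 1;  x_3 = (x_2 − 1)/5 = -3/8
Digits: (3, 4, 1).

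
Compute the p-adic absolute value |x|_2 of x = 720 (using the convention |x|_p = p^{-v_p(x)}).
|720|_2 = 1/16

Step 1 — compute v_2(x) by factoring powers of 2 out of the numerator and denominator: v_2(720) = 4. Step 2 — apply |x|_p = p^{-v_p(x)} = 2^{-4} = 1/16.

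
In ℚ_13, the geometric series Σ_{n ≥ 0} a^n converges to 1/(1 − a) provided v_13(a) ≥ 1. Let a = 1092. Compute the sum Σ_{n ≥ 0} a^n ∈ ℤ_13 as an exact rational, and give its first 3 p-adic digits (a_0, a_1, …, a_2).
Σ a^n = 1/(1 − a) = -1/1091;  first 3 digits = (1, 6, 3)

v_13(a) = 1 ≥ 1, so the series converges in ℤ_13 to 1/(1 − a) = 1/(1 − 1092) = -1/1091. Expand this rational in ℤ_13: compute digits iteratively via d_i = x_i mod 13, x_{i+1} = (x_i − d_i)/13. The first 3 digits are (1, 6, 3).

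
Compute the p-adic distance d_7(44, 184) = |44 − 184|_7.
d_7(44, 184) = 1/7

Step 1 — x − y = 44 − 184 = -140. Step 2 — v_7(-140) = 1 (factor: -140 = −(7^1 · 20); the sign does not affect v_p). Step 3 — |x − y|_7 = 7^{-1} = 1/7.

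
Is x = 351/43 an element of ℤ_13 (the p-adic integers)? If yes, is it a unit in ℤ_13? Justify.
x ∈ ℤ_13 but not a unit; v_13(x) = 1 > 0

ℤ_13 = {x ∈ ℚ_13 : v_13(x) ≥ 0} and ℤ_13^× = {x ∈ ℤ_13 : v_13(x) = 0}. Here v_13(351/43) = v_13(num) − v_13(den) = 1; compare against these criteria.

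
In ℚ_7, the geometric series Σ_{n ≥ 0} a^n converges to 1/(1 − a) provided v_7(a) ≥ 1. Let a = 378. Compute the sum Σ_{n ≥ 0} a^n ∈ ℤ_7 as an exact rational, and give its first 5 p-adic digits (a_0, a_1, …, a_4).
Σ a^n = 1/(1 − a) = -1/377;  first 5 digits = (1, 5, 4, 3, 2)

v_7(a) = 1 ≥ 1, so the series converges in ℤ_7 to 1/(1 − a) = 1/(1 − 378) = -1/377. Expand this rational in ℤ_7: compute digits iteratively via d_i = x_i mod 7, x_{i+1} = (x_i − d_i)/7. The first 5 digits are (1, 5, 4, 3, 2).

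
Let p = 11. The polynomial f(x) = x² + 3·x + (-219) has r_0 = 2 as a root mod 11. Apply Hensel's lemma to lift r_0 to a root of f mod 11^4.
r_3 = 4336 (mod 14641)

Hensel: r_{i+1} = r_i − f(r_i)·(f′(r_i))^{-1} mod 11^{i+2}, f′(x) = 2x + 3. Iterate:
  r_0 = 2 (mod 11)
  r_1 = 101 (mod 121)
  r_2 = 343 (mod 1331)
  r_3 = 4336 (mod 14641)
Final: r = 4336 satisfies f(r) ≡ 0 mod 11^4.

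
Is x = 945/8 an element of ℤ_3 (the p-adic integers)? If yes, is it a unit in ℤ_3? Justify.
x ∈ ℤ_3 but not a unit; v_3(x) = 3 > 0

ℤ_3 = {x ∈ ℚ_3 : v_3(x) ≥ 0} and ℤ_3^× = {x ∈ ℤ_3 : v_3(x) = 0}. Here v_3(945/8) = v_3(num) − v_3(den) = 3; compare against these criteria.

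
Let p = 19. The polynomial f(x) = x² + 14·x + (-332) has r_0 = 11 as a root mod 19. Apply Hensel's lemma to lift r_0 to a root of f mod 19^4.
r_3 = 107019 (mod 130321)

Hensel: r_{i+1} = r_i − f(r_i)·(f′(r_i))^{-1} mod 19^{i+2}, f′(x) = 2x + 14. Iterate:
  r_0 = 11 (mod 19)
  r_1 = 163 (mod 361)
  r_2 = 4134 (mod 6859)
  r_3 = 107019 (mod 130321)
Final: r = 107019 satisfies f(r) ≡ 0 mod 19^4.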